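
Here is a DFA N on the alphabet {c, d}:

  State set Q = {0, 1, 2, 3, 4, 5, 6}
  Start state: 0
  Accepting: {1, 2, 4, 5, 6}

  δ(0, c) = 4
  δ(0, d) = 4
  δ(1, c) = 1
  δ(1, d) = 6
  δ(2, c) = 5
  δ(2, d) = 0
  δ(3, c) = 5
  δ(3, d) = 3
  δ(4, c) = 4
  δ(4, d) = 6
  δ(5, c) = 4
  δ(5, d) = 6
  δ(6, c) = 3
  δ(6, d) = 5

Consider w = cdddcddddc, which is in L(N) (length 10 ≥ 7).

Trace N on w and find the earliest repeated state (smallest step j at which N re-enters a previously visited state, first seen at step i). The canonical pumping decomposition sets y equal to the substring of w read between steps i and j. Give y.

dd

Run of N on w = c d d d c d d d d c:
  step 0: 0  (start)
  step 1: 4  (read c: 0→4)
  step 2: 6  (read d: 4→6)
  step 3: 5  (read d: 6→5)
  step 4: 6  (read d: 5→6)   ← first repeat (6 seen earlier)
  step 5: 3  (read c: 6→3)
  step 6: 3  (read d: 3→3)
  step 7: 3  (read d: 3→3)
  step 8: 3  (read d: 3→3)
  step 9: 3  (read d: 3→3)
  step 10: 5  (read c: 3→5)

So i = 2, j = 4, giving x = w[0:2] = cd, y = w[2:4] = dd, z = w[4:10] = cddddc.
Check: |xy| = 4 ≤ 7 and |y| = 2 ≥ 1. Reading y takes N from 6 back to 6, so every xyⁱz is accepted.
With |Q| = 7, pigeonhole forces a state repeat no later than step 7; the substring read between the first and second visits to that state can be pumped.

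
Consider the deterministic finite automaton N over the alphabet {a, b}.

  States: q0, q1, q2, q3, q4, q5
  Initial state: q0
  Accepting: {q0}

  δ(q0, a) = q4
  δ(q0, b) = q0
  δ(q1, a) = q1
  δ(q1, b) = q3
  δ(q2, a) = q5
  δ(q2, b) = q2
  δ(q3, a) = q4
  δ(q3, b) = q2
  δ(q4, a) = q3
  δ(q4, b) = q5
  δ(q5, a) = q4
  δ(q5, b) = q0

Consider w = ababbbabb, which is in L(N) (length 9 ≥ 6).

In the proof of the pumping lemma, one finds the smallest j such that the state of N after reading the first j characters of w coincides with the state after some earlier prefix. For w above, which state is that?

State sequence: q0 -a-> q4 -b-> q5 -a-> q4 -b-> q5 -b-> q0 -b-> q0 -a-> q4 -b-> q5 -b-> q0
First repeat at step 3: q4 was already visited.

The earliest repeat is at step j = 3: N is in q4, which it already visited at step i = 1.

q4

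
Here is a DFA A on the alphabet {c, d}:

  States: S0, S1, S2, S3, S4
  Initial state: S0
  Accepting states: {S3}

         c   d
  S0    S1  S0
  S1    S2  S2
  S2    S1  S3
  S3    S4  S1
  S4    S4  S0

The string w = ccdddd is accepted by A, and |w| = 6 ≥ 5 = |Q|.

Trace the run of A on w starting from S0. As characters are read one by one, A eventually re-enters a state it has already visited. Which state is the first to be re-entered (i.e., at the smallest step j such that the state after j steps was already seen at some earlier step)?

S1

Run of A on w = c c d d d d:
  step 0: S0  (start)
  step 1: S1  (read c: S0→S1)
  step 2: S2  (read c: S1→S2)
  step 3: S3  (read d: S2→S3)
  step 4: S1  (read d: S3→S1)   ← first repeat (S1 seen earlier)
  step 5: S2  (read d: S1→S2)
  step 6: S3  (read d: S2→S3)

The earliest repeat is at step j = 4: A is in S1, which it already visited at step i = 1.
Since A has 5 states, any run of length ≥ 5 visits 5+1 states, so by pigeonhole some state repeats within the first 5 steps — that repeat gives the pumpable loop.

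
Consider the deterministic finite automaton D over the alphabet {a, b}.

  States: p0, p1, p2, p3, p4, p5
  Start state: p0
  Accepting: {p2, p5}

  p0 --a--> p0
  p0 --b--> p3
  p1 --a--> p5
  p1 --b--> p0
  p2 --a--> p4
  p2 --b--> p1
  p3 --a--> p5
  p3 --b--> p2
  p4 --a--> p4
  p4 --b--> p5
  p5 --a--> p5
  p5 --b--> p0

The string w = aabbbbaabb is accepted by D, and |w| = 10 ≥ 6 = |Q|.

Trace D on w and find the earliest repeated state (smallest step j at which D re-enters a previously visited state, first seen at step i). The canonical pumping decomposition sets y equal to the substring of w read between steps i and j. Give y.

a

State sequence: p0 -a-> p0 -a-> p0 -b-> p3 -b-> p2 -b-> p1 -b-> p0 -a-> p0 -a-> p0 -b-> p3 -b-> p2
First repeat at step 1: p0 was already visited.

So i = 0, j = 1, giving x = w[0:0] = ε, y = w[0:1] = a, z = w[1:10] = abbbbaabb.
Check: |xy| = 1 ≤ 6 and |y| = 1 ≥ 1. Reading y takes D from p0 back to p0, so every xyⁱz is accepted.
Pumping length from the standard proof: p = 6 (the number of states). The repeated state found above gives |xy| = j ≤ 6 and |y| = j − i ≥ 1.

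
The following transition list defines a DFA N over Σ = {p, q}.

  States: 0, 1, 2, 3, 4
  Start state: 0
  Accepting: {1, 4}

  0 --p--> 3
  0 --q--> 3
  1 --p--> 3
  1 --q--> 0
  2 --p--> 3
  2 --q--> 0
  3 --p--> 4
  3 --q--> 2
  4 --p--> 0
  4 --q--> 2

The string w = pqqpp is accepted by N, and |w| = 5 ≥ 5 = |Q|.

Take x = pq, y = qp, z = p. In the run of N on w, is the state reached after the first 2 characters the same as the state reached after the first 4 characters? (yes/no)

no

State sequence: 0 -p-> 3 -q-> 2 -q-> 0 -p-> 3

After x (step 2): 2. After xy (step 4): 3.
They differ (2 ≠ 3), so y is not a cycle from the state after x; this split is not the one the pumping-lemma construction produces, and pumping y need not keep the string in L(N).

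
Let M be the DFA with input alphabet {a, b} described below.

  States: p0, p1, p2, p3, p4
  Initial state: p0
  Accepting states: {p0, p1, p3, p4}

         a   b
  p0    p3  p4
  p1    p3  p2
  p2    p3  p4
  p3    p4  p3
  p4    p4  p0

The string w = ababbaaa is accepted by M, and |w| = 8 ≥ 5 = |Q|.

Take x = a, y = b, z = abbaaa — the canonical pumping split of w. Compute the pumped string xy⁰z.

xy⁰z = xz = a·abbaaa = aabbaaa.
Reading y = b takes M from p3 back to p3, so after x the machine is still in p3, and z then leads to the accepting state p4. Hence aabbaaa ∈ L(M).

aabbaaa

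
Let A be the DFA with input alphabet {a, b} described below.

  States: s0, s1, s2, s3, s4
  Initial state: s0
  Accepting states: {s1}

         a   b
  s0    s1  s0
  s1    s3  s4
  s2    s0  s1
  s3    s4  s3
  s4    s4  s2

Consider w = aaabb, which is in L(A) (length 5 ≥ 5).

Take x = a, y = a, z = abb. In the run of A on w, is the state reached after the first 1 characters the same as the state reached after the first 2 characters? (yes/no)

State sequence: s0 -a-> s1 -a-> s3

After x (step 1): s1. After xy (step 2): s3.
They differ (s1 ≠ s3), so y is not a cycle from the state after x; this split is not the one the pumping-lemma construction produces, and pumping y need not keep the string in L(A).

no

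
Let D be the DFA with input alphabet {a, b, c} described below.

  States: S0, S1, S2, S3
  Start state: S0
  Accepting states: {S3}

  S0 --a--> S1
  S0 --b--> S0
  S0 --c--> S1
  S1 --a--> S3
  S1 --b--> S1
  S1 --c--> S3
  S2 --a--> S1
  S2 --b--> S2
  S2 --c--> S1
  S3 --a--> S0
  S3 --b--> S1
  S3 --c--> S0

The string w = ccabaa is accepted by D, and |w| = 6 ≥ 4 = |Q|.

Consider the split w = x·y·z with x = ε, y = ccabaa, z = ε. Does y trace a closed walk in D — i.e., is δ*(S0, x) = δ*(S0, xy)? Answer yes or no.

Run of D on the first 6 characters of w = c c a b a a:
  step 0: S0  (start)
  step 1: S1  (read c: S0→S1)
  step 2: S3  (read c: S1→S3)
  step 3: S0  (read a: S3→S0)
  step 4: S0  (read b: S0→S0)
  step 5: S1  (read a: S0→S1)
  step 6: S3  (read a: S1→S3)

After x (step 0): S0. After xy (step 6): S3.
They differ (S0 ≠ S3), so y is not a cycle from the state after x; this split is not the one the pumping-lemma construction produces, and pumping y need not keep the string in L(D).

no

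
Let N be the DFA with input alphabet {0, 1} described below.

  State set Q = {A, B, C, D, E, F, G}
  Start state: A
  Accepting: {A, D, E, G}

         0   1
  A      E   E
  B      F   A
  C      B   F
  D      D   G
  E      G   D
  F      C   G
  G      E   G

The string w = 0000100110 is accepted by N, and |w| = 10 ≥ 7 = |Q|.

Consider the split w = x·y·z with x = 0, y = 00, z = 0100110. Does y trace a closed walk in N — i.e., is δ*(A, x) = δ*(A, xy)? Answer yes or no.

State sequence: A -0-> E -0-> G -0-> E

After x (step 1): E. After xy (step 3): E.
They match, so y = 00 drives N around a cycle from E back to itself; pumping y any number of times keeps N in E before reading z, and xyⁱz ∈ L(N) for every i ≥ 0.

yes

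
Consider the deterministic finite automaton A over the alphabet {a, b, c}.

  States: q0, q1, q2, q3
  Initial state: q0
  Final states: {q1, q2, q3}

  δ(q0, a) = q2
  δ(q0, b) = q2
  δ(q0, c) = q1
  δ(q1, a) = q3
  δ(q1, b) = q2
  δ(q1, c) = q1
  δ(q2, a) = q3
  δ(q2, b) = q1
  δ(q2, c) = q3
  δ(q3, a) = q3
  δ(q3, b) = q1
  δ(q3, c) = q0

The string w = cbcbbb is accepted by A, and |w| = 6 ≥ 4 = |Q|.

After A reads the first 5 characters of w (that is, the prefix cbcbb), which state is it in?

State sequence: q0 -c-> q1 -b-> q2 -c-> q3 -b-> q1 -b-> q2

After reading 5 characters, A is in state q2.

q2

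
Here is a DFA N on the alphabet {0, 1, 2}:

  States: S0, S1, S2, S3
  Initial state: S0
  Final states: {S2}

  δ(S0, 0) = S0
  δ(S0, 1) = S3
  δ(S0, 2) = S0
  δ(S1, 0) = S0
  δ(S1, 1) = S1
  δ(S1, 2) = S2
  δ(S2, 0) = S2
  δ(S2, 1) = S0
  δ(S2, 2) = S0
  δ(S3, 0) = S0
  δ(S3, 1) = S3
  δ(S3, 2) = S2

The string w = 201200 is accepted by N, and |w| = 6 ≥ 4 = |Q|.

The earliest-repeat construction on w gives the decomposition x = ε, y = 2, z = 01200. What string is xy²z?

xy^2z = ε·2·2·01200 = 2201200.
Reading y = 2 takes N from S0 back to S0, so after x·y·y the machine is still in S0, and z then leads to the accepting state S2. Hence 2201200 ∈ L(N).

2201200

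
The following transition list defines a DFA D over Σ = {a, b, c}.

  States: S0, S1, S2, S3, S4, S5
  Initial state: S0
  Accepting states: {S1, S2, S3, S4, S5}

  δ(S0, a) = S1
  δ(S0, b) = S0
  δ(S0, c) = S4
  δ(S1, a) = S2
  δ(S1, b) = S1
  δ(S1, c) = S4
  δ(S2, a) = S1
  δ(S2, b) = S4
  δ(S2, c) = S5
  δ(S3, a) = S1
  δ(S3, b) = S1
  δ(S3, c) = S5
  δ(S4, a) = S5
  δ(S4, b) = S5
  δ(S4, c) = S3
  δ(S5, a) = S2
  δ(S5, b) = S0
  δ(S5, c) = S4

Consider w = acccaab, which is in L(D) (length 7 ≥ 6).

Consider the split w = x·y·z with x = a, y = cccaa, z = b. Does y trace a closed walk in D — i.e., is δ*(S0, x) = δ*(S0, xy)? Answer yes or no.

yes

Run of D on the first 6 characters of w = a c c c a a:
  step 0: S0  (start)
  step 1: S1  (read a: S0→S1)
  step 2: S4  (read c: S1→S4)
  step 3: S3  (read c: S4→S3)
  step 4: S5  (read c: S3→S5)
  step 5: S2  (read a: S5→S2)
  step 6: S1  (read a: S2→S1)

After x (step 1): S1. After xy (step 6): S1.
They match, so y = cccaa drives D around a cycle from S1 back to itself; pumping y any number of times keeps D in S1 before reading z, and xyⁱz ∈ L(D) for every i ≥ 0.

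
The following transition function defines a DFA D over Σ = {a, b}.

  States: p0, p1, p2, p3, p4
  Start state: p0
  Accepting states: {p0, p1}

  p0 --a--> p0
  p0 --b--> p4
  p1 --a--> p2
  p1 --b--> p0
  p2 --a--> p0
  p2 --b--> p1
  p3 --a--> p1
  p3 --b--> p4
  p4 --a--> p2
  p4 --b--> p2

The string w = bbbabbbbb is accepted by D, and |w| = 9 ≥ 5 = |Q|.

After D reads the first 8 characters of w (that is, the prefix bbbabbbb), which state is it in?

Run of D on the first 8 characters of w = b b b a b b b b:
  step 0: p0  (start)
  step 1: p4  (read b: p0→p4)
  step 2: p2  (read b: p4→p2)
  step 3: p1  (read b: p2→p1)
  step 4: p2  (read a: p1→p2)
  step 5: p1  (read b: p2→p1)
  step 6: p0  (read b: p1→p0)
  step 7: p4  (read b: p0→p4)
  step 8: p2  (read b: p4→p2)

After reading 8 characters, D is in state p2.
(This kind of state-tracing is the core of the pumping-lemma construction: with 5 states, pigeonhole forces a repeat within the first 5 steps.)

p2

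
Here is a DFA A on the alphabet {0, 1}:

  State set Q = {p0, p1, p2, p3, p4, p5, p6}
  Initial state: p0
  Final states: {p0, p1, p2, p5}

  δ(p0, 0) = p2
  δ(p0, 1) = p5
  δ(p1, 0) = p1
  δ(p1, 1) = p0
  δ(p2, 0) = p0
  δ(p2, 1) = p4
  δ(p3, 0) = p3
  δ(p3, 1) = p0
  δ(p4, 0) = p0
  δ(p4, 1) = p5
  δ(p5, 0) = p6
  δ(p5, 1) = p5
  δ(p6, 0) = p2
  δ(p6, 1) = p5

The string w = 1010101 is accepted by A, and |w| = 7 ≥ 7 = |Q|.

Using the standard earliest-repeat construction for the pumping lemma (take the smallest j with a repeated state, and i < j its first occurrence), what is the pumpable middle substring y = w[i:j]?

01

Run of A on w = 1 0 1 0 1 0 1:
  step 0: p0  (start)
  step 1: p5  (read 1: p0→p5)
  step 2: p6  (read 0: p5→p6)
  step 3: p5  (read 1: p6→p5)   ← first repeat (p5 seen earlier)
  step 4: p6  (read 0: p5→p6)
  step 5: p5  (read 1: p6→p5)
  step 6: p6  (read 0: p5→p6)
  step 7: p5  (read 1: p6→p5)

So i = 1, j = 3, giving x = w[0:1] = 1, y = w[1:3] = 01, z = w[3:7] = 0101.
Check: |xy| = 3 ≤ 7 and |y| = 2 ≥ 1. Reading y takes A from p5 back to p5, so every xyⁱz is accepted.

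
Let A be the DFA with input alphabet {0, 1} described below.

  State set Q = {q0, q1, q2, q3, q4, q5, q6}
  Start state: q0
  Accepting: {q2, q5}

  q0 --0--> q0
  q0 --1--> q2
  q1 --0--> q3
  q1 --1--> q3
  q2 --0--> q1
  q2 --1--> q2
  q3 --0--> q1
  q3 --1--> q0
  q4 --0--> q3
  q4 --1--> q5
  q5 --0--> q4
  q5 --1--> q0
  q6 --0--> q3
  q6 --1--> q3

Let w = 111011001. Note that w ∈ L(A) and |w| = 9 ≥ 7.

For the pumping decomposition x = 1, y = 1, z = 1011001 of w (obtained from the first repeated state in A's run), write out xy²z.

1111011001

xy^2z = 1·1·1·1011001 = 1111011001.
Reading y = 1 takes A from q2 back to q2, so after x·y·y the machine is still in q2, and z then leads to the accepting state q2. Hence 1111011001 ∈ L(A).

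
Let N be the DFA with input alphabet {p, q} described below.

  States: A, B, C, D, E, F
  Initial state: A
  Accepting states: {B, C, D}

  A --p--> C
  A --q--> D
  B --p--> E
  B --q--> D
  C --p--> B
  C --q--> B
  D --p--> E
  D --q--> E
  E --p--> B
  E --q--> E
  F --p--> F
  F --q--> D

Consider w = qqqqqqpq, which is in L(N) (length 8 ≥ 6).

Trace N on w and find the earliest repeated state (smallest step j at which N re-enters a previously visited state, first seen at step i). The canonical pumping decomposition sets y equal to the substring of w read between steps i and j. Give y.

Run of N on w = q q q q q q p q:
  step 0: A  (start)
  step 1: D  (read q: A→D)
  step 2: E  (read q: D→E)
  step 3: E  (read q: E→E)   ← first repeat (E seen earlier)
  step 4: E  (read q: E→E)
  step 5: E  (read q: E→E)
  step 6: E  (read q: E→E)
  step 7: B  (read p: E→B)
  step 8: D  (read q: B→D)

So i = 2, j = 3, giving x = w[0:2] = qq, y = w[2:3] = q, z = w[3:8] = qqqpq.
Check: |xy| = 3 ≤ 6 and |y| = 1 ≥ 1. Reading y takes N from E back to E, so every xyⁱz is accepted.
With |Q| = 6, pigeonhole forces a state repeat no later than step 6; the substring read between the first and second visits to that state can be pumped.

q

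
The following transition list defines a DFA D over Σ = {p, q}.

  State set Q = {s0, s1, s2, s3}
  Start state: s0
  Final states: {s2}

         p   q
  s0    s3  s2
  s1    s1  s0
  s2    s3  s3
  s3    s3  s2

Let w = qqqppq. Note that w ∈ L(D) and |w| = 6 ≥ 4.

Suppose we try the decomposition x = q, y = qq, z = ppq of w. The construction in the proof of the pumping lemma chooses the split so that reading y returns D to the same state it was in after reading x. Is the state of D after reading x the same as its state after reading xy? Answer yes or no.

State sequence: s0 -q-> s2 -q-> s3 -q-> s2

After x (step 1): s2. After xy (step 3): s2.
They match, so y = qq drives D around a cycle from s2 back to itself; pumping y any number of times keeps D in s2 before reading z, and xyⁱz ∈ L(D) for every i ≥ 0.

yes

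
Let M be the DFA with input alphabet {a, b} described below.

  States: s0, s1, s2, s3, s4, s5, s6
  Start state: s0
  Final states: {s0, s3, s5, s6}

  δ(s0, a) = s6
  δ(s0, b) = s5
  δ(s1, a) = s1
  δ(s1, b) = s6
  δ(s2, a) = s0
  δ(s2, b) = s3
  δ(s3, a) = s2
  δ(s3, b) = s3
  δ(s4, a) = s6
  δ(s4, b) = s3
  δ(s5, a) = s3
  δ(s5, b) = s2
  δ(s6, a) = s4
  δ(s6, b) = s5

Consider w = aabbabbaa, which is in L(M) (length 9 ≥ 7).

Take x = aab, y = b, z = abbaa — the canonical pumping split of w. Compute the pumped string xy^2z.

aabbbabbaa

xy^2z = aab·b·b·abbaa = aabbbabbaa.
Reading y = b takes M from s3 back to s3, so after x·y·y the machine is still in s3, and z then leads to the accepting state s0. Hence aabbbabbaa ∈ L(M).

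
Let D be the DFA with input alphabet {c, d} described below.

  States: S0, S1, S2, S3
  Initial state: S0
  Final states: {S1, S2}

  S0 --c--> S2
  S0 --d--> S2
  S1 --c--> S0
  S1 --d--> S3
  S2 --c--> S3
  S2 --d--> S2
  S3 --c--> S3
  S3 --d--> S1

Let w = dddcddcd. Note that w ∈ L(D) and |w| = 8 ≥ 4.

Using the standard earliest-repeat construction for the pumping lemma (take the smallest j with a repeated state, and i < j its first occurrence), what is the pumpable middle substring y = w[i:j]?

Run of D on w = d d d c d d c d:
  step 0: S0  (start)
  step 1: S2  (read d: S0→S2)
  step 2: S2  (read d: S2→S2)   ← first repeat (S2 seen earlier)
  step 3: S2  (read d: S2→S2)
  step 4: S3  (read c: S2→S3)
  step 5: S1  (read d: S3→S1)
  step 6: S3  (read d: S1→S3)
  step 7: S3  (read c: S3→S3)
  step 8: S1  (read d: S3→S1)

So i = 1, j = 2, giving x = w[0:1] = d, y = w[1:2] = d, z = w[2:8] = dcddcd.
Check: |xy| = 2 ≤ 4 and |y| = 1 ≥ 1. Reading y takes D from S2 back to S2, so every xyⁱz is accepted.

d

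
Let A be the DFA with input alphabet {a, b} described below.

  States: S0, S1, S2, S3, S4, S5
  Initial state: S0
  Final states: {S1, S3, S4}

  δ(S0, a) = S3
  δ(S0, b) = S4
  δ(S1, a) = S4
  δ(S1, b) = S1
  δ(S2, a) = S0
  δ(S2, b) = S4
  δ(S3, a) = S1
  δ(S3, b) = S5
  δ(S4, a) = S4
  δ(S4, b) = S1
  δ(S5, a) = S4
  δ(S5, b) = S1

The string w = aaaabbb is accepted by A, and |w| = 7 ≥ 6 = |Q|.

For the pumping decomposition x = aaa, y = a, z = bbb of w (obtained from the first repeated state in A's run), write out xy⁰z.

xy⁰z = xz = aaa·bbb = aaabbb.
Reading y = a takes A from S4 back to S4, so after x the machine is still in S4, and z then leads to the accepting state S1. Hence aaabbb ∈ L(A).

aaabbb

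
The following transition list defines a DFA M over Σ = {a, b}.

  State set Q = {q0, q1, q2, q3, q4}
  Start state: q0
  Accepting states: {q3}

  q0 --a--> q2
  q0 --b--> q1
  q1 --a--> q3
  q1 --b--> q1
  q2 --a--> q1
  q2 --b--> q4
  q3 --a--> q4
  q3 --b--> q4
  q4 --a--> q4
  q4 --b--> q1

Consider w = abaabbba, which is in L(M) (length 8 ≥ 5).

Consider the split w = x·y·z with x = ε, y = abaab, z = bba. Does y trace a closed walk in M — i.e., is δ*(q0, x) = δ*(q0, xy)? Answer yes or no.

Run of M on the first 5 characters of w = a b a a b:
  step 0: q0  (start)
  step 1: q2  (read a: q0→q2)
  step 2: q4  (read b: q2→q4)
  step 3: q4  (read a: q4→q4)
  step 4: q4  (read a: q4→q4)
  step 5: q1  (read b: q4→q1)

After x (step 0): q0. After xy (step 5): q1.
They differ (q0 ≠ q1), so y is not a cycle from the state after x; this split is not the one the pumping-lemma construction produces, and pumping y need not keep the string in L(M).

no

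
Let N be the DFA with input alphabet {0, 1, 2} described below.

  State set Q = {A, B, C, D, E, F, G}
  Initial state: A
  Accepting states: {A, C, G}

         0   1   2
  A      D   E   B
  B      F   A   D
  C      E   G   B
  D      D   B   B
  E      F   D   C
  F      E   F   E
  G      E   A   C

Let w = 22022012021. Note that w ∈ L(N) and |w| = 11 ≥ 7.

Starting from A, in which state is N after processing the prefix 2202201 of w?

B

State sequence: A -2-> B -2-> D -0-> D -2-> B -2-> D -0-> D -1-> B

After reading 7 characters, N is in state B.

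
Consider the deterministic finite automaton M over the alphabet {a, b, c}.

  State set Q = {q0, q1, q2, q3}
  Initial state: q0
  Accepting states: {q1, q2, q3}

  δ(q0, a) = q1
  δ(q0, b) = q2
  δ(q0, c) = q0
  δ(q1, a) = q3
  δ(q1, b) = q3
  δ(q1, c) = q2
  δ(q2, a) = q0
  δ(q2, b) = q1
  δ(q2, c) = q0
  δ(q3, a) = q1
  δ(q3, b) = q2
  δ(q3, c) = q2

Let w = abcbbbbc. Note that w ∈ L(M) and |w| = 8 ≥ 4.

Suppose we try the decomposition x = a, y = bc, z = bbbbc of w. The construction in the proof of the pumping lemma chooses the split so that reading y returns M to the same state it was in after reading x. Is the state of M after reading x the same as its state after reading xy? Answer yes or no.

no

Run of M on the first 3 characters of w = a b c:
  step 0: q0  (start)
  step 1: q1  (read a: q0→q1)
  step 2: q3  (read b: q1→q3)
  step 3: q2  (read c: q3→q2)

After x (step 1): q1. After xy (step 3): q2.
They differ (q1 ≠ q2), so y is not a cycle from the state after x; this split is not the one the pumping-lemma construction produces, and pumping y need not keep the string in L(M).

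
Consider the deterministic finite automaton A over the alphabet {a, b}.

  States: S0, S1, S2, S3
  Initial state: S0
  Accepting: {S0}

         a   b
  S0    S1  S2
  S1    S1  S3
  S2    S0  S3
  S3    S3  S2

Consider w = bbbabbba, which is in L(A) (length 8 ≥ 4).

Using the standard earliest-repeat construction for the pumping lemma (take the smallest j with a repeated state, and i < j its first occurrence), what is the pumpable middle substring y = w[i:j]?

bb

Run of A on w = b b b a b b b a:
  step 0: S0  (start)
  step 1: S2  (read b: S0→S2)
  step 2: S3  (read b: S2→S3)
  step 3: S2  (read b: S3→S2)   ← first repeat (S2 seen earlier)
  step 4: S0  (read a: S2→S0)
  step 5: S2  (read b: S0→S2)
  step 6: S3  (read b: S2→S3)
  step 7: S2  (read b: S3→S2)
  step 8: S0  (read a: S2→S0)

So i = 1, j = 3, giving x = w[0:1] = b, y = w[1:3] = bb, z = w[3:8] = abbba.
Check: |xy| = 3 ≤ 4 and |y| = 2 ≥ 1. Reading y takes A from S2 back to S2, so every xyⁱz is accepted.
Since A has 4 states, any run of length ≥ 4 visits 4+1 states, so by pigeonhole some state repeats within the first 4 steps — that repeat gives the pumpable loop.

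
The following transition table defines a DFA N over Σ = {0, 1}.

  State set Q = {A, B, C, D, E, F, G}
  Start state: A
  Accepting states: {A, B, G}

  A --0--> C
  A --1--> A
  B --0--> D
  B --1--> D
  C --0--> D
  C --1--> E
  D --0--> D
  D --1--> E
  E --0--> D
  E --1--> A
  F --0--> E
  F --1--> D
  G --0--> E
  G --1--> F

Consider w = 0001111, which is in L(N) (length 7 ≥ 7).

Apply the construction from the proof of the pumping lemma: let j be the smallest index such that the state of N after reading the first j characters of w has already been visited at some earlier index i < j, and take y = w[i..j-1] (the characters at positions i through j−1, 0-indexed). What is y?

State sequence: A -0-> C -0-> D -0-> D -1-> E -1-> A -1-> A -1-> A
First repeat at step 3: D was already visited.

So i = 2, j = 3, giving x = w[0:2] = 00, y = w[2:3] = 0, z = w[3:7] = 1111.
Check: |xy| = 3 ≤ 7 and |y| = 1 ≥ 1. Reading y takes N from D back to D, so every xyⁱz is accepted.

0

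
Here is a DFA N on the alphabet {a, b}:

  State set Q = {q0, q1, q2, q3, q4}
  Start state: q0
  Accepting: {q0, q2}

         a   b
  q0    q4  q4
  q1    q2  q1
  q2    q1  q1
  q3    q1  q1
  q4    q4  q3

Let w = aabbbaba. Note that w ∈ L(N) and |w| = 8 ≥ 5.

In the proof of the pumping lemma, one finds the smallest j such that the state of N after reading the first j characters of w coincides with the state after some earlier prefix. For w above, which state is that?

State sequence: q0 -a-> q4 -a-> q4 -b-> q3 -b-> q1 -b-> q1 -a-> q2 -b-> q1 -a-> q2
First repeat at step 2: q4 was already visited.

The earliest repeat is at step j = 2: N is in q4, which it already visited at step i = 1.
With |Q| = 5, pigeonhole forces a state repeat no later than step 5; the substring read between the first and second visits to that state can be pumped.

q4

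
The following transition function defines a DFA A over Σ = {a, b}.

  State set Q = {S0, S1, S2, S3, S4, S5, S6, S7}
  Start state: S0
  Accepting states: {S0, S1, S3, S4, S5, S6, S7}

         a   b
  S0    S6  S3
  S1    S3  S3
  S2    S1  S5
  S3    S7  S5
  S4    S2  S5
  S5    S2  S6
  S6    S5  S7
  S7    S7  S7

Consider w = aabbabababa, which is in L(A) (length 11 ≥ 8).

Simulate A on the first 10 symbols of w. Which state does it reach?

S7

State sequence: S0 -a-> S6 -a-> S5 -b-> S6 -b-> S7 -a-> S7 -b-> S7 -a-> S7 -b-> S7 -a-> S7 -b-> S7

After reading 10 characters, A is in state S7.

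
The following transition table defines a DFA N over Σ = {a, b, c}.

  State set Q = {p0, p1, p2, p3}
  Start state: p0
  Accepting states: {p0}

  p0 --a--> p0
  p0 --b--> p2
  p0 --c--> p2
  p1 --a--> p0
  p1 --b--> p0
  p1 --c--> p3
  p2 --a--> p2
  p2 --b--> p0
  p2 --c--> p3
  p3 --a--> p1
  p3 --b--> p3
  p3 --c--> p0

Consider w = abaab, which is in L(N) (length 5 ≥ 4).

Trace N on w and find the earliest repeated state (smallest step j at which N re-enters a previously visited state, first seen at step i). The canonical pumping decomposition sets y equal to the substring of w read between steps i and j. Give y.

Run of N on w = a b a a b:
  step 0: p0  (start)
  step 1: p0  (read a: p0→p0)   ← first repeat (p0 seen earlier)
  step 2: p2  (read b: p0→p2)
  step 3: p2  (read a: p2→p2)
  step 4: p2  (read a: p2→p2)
  step 5: p0  (read b: p2→p0)

So i = 0, j = 1, giving x = w[0:0] = ε, y = w[0:1] = a, z = w[1:5] = baab.
Check: |xy| = 1 ≤ 4 and |y| = 1 ≥ 1. Reading y takes N from p0 back to p0, so every xyⁱz is accepted.

a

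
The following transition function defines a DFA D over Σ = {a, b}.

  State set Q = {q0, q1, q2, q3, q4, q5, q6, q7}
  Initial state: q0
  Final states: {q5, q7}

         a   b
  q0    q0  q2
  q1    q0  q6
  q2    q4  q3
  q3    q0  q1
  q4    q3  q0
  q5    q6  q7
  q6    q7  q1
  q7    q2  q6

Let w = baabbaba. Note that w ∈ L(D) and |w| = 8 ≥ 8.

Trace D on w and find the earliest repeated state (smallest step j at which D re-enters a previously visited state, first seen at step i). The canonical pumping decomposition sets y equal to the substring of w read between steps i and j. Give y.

ab

Run of D on w = b a a b b a b a:
  step 0: q0  (start)
  step 1: q2  (read b: q0→q2)
  step 2: q4  (read a: q2→q4)
  step 3: q3  (read a: q4→q3)
  step 4: q1  (read b: q3→q1)
  step 5: q6  (read b: q1→q6)
  step 6: q7  (read a: q6→q7)
  step 7: q6  (read b: q7→q6)   ← first repeat (q6 seen earlier)
  step 8: q7  (read a: q6→q7)

So i = 5, j = 7, giving x = w[0:5] = baabb, y = w[5:7] = ab, z = w[7:8] = a.
Check: |xy| = 7 ≤ 8 and |y| = 2 ≥ 1. Reading y takes D from q6 back to q6, so every xyⁱz is accepted.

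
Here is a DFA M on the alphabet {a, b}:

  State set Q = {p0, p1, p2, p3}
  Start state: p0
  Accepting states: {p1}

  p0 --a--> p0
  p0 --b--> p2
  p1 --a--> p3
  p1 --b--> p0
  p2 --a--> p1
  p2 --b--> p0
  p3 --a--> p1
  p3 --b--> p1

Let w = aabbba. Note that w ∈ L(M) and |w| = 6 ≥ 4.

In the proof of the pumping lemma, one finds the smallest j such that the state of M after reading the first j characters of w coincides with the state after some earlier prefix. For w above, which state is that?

Run of M on w = a a b b b a:
  step 0: p0  (start)
  step 1: p0  (read a: p0→p0)   ← first repeat (p0 seen earlier)
  step 2: p0  (read a: p0→p0)
  step 3: p2  (read b: p0→p2)
  step 4: p0  (read b: p2→p0)
  step 5: p2  (read b: p0→p2)
  step 6: p1  (read a: p2→p1)

The earliest repeat is at step j = 1: M is in p0, which it already visited at step i = 0.

p0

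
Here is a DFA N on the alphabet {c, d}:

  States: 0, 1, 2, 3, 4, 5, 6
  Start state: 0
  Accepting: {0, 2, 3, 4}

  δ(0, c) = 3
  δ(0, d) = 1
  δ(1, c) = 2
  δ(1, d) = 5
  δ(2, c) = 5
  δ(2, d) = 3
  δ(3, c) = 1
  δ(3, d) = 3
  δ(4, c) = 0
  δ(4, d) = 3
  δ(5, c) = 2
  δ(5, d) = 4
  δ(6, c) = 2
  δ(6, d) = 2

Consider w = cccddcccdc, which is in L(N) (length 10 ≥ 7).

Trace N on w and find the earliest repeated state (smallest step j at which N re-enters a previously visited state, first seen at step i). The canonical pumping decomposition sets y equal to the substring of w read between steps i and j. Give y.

ccd

State sequence: 0 -c-> 3 -c-> 1 -c-> 2 -d-> 3 -d-> 3 -c-> 1 -c-> 2 -c-> 5 -d-> 4 -c-> 0
First repeat at step 4: 3 was already visited.

So i = 1, j = 4, giving x = w[0:1] = c, y = w[1:4] = ccd, z = w[4:10] = dcccdc.
Check: |xy| = 4 ≤ 7 and |y| = 3 ≥ 1. Reading y takes N from 3 back to 3, so every xyⁱz is accepted.
With |Q| = 7, pigeonhole forces a state repeat no later than step 7; the substring read between the first and second visits to that state can be pumped.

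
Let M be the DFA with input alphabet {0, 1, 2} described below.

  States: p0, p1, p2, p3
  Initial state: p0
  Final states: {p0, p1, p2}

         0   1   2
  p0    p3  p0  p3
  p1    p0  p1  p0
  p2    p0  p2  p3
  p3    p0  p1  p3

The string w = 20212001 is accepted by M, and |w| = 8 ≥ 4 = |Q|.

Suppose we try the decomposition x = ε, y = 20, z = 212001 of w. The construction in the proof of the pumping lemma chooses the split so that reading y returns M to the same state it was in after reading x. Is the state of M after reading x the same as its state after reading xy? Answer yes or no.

State sequence: p0 -2-> p3 -0-> p0

After x (step 0): p0. After xy (step 2): p0.
They match, so y = 20 drives M around a cycle from p0 back to itself; pumping y any number of times keeps M in p0 before reading z, and xyⁱz ∈ L(M) for every i ≥ 0.

yes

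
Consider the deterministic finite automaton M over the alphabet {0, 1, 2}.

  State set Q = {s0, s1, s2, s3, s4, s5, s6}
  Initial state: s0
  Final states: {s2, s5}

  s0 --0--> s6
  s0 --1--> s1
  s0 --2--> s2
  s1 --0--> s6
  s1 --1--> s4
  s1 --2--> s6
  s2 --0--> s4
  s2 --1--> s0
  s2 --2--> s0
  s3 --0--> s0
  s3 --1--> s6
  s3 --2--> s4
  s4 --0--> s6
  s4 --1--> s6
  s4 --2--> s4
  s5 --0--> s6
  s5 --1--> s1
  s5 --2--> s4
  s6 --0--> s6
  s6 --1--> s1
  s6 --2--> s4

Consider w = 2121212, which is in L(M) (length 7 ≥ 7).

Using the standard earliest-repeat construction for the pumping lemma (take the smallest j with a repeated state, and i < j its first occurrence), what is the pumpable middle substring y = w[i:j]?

21

State sequence: s0 -2-> s2 -1-> s0 -2-> s2 -1-> s0 -2-> s2 -1-> s0 -2-> s2
First repeat at step 2: s0 was already visited.

So i = 0, j = 2, giving x = w[0:0] = ε, y = w[0:2] = 21, z = w[2:7] = 21212.
Check: |xy| = 2 ≤ 7 and |y| = 2 ≥ 1. Reading y takes M from s0 back to s0, so every xyⁱz is accepted.
Since M has 7 states, any run of length ≥ 7 visits 7+1 states, so by pigeonhole some state repeats within the first 7 steps — that repeat gives the pumpable loop.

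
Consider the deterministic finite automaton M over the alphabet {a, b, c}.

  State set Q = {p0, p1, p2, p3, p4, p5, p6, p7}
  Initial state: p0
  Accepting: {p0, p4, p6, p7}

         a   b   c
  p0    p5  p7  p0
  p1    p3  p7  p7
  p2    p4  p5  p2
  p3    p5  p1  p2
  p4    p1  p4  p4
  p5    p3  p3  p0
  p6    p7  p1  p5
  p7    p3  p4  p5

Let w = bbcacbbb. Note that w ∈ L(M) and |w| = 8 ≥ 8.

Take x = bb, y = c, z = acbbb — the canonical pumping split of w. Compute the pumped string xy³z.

xy^3z = bb·c·c·c·acbbb = bbcccacbbb.
Reading y = c takes M from p4 back to p4, so after x·y·y·y the machine is still in p4, and z then leads to the accepting state p4. Hence bbcccacbbb ∈ L(M).

bbcccacbbb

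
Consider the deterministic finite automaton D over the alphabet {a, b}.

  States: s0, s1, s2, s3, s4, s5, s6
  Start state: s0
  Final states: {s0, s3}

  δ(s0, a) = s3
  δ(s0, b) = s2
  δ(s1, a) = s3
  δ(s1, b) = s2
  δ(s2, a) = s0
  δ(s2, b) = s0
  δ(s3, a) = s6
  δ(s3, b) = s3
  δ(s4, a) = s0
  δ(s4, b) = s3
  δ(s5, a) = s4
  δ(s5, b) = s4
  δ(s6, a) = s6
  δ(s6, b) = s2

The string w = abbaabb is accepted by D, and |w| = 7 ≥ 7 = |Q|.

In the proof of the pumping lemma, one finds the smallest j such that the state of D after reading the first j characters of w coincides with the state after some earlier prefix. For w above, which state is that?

s3

State sequence: s0 -a-> s3 -b-> s3 -b-> s3 -a-> s6 -a-> s6 -b-> s2 -b-> s0
First repeat at step 2: s3 was already visited.

The earliest repeat is at step j = 2: D is in s3, which it already visited at step i = 1.
Pumping length from the standard proof: p = 7 (the number of states). The repeated state found above gives |xy| = j ≤ 7 and |y| = j − i ≥ 1.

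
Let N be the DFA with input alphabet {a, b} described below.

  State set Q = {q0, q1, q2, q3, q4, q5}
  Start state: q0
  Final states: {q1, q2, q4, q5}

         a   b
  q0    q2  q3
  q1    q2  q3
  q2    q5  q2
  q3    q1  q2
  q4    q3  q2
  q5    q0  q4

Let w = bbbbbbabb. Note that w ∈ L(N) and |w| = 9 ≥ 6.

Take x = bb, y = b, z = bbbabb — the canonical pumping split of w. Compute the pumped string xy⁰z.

bbbbbabb

xy⁰z = xz = bb·bbbabb = bbbbbabb.
Reading y = b takes N from q2 back to q2, so after x the machine is still in q2, and z then leads to the accepting state q2. Hence bbbbbabb ∈ L(N).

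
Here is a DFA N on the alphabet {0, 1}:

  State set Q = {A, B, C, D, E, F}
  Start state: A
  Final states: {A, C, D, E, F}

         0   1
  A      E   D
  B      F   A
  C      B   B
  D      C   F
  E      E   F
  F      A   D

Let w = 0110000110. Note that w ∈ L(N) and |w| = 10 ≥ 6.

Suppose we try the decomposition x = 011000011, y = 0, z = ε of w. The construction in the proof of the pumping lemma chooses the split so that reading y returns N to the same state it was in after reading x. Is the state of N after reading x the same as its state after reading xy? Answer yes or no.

no

Run of N on the first 10 characters of w = 0 1 1 0 0 0 0 1 1 0:
  step 0: A  (start)
  step 1: E  (read 0: A→E)
  step 2: F  (read 1: E→F)
  step 3: D  (read 1: F→D)
  step 4: C  (read 0: D→C)
  step 5: B  (read 0: C→B)
  step 6: F  (read 0: B→F)
  step 7: A  (read 0: F→A)
  step 8: D  (read 1: A→D)
  step 9: F  (read 1: D→F)
  step 10: A  (read 0: F→A)

After x (step 9): F. After xy (step 10): A.
They differ (F ≠ A), so y is not a cycle from the state after x; this split is not the one the pumping-lemma construction produces, and pumping y need not keep the string in L(N).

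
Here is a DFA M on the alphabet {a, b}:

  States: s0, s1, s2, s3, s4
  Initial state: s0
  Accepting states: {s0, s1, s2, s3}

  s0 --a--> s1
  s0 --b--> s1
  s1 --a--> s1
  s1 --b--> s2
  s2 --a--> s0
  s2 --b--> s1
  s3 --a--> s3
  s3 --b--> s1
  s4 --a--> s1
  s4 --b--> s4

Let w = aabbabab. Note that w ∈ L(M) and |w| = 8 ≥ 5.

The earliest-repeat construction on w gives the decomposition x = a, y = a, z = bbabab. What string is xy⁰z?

xy⁰z = xz = a·bbabab = abbabab.
Reading y = a takes M from s1 back to s1, so after x the machine is still in s1, and z then leads to the accepting state s1. Hence abbabab ∈ L(M).

abbabab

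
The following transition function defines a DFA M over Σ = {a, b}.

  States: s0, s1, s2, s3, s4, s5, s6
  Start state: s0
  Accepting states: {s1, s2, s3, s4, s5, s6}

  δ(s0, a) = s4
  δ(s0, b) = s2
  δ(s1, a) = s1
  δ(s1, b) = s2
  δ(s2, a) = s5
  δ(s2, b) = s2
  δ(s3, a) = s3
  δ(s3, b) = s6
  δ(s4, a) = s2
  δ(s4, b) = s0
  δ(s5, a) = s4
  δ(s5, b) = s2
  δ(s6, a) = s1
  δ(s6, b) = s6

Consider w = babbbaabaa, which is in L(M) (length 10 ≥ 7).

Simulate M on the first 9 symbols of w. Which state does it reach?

State sequence: s0 -b-> s2 -a-> s5 -b-> s2 -b-> s2 -b-> s2 -a-> s5 -a-> s4 -b-> s0 -a-> s4

After reading 9 characters, M is in state s4.
(This kind of state-tracing is the core of the pumping-lemma construction: with 7 states, pigeonhole forces a repeat within the first 7 steps.)

s4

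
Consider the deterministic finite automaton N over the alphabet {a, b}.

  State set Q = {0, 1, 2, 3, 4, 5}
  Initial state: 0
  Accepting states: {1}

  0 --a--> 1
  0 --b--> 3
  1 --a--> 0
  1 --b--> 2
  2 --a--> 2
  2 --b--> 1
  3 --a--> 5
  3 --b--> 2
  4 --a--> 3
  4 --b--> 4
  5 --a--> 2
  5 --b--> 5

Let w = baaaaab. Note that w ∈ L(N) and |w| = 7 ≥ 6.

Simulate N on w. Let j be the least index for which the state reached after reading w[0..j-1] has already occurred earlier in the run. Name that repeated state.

State sequence: 0 -b-> 3 -a-> 5 -a-> 2 -a-> 2 -a-> 2 -a-> 2 -b-> 1
First repeat at step 4: 2 was already visited.

The earliest repeat is at step j = 4: N is in 2, which it already visited at step i = 3.

2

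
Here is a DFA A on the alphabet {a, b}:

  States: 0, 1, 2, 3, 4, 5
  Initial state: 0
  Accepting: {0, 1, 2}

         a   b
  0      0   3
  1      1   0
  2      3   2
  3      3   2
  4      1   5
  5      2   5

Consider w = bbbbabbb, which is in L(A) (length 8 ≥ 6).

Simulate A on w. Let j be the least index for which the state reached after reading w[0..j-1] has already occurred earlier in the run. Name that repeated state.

State sequence: 0 -b-> 3 -b-> 2 -b-> 2 -b-> 2 -a-> 3 -b-> 2 -b-> 2 -b-> 2
First repeat at step 3: 2 was already visited.

The earliest repeat is at step j = 3: A is in 2, which it already visited at step i = 2.
With |Q| = 6, pigeonhole forces a state repeat no later than step 6; the substring read between the first and second visits to that state can be pumped.

2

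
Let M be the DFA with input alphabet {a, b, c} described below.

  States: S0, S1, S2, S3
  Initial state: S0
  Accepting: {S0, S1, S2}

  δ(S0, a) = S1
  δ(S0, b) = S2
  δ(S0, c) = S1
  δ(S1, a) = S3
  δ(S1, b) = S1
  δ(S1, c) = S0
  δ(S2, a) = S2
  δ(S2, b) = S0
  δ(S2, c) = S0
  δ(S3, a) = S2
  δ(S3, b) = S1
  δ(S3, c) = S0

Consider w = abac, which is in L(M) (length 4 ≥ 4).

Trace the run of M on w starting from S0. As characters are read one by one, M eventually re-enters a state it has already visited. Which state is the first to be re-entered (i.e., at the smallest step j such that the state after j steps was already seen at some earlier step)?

S1

State sequence: S0 -a-> S1 -b-> S1 -a-> S3 -c-> S0
First repeat at step 2: S1 was already visited.

The earliest repeat is at step j = 2: M is in S1, which it already visited at step i = 1.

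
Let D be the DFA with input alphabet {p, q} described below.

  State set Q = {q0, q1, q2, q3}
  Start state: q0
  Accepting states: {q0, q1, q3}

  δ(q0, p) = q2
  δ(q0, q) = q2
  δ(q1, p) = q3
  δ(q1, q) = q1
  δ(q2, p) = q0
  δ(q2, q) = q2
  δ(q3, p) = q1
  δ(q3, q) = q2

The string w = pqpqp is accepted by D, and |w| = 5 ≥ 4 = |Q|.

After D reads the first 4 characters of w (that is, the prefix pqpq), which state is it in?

State sequence: q0 -p-> q2 -q-> q2 -p-> q0 -q-> q2

After reading 4 characters, D is in state q2.

q2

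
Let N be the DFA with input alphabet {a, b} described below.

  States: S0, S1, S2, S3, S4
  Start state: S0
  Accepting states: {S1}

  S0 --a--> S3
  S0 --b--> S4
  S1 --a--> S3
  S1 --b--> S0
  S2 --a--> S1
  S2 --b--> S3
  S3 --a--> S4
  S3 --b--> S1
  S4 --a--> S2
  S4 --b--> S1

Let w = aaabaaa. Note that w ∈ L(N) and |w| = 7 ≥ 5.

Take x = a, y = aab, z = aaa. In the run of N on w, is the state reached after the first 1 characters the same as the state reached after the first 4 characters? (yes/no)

State sequence: S0 -a-> S3 -a-> S4 -a-> S2 -b-> S3

After x (step 1): S3. After xy (step 4): S3.
They match, so y = aab drives N around a cycle from S3 back to itself; pumping y any number of times keeps N in S3 before reading z, and xyⁱz ∈ L(N) for every i ≥ 0.

yes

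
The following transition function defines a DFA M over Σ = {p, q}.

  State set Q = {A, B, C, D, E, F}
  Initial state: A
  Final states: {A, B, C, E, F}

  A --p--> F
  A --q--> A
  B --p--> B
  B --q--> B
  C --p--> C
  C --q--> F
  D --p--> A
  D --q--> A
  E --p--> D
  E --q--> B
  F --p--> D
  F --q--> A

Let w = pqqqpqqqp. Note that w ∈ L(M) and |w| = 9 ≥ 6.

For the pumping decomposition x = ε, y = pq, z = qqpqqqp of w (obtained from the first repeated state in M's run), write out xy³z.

pqpqpqqqpqqqp

xy^3z = ε·pq·pq·pq·qqpqqqp = pqpqpqqqpqqqp.
Reading y = pq takes M from A back to A, so after x·y·y·y the machine is still in A, and z then leads to the accepting state F. Hence pqpqpqqqpqqqp ∈ L(M).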